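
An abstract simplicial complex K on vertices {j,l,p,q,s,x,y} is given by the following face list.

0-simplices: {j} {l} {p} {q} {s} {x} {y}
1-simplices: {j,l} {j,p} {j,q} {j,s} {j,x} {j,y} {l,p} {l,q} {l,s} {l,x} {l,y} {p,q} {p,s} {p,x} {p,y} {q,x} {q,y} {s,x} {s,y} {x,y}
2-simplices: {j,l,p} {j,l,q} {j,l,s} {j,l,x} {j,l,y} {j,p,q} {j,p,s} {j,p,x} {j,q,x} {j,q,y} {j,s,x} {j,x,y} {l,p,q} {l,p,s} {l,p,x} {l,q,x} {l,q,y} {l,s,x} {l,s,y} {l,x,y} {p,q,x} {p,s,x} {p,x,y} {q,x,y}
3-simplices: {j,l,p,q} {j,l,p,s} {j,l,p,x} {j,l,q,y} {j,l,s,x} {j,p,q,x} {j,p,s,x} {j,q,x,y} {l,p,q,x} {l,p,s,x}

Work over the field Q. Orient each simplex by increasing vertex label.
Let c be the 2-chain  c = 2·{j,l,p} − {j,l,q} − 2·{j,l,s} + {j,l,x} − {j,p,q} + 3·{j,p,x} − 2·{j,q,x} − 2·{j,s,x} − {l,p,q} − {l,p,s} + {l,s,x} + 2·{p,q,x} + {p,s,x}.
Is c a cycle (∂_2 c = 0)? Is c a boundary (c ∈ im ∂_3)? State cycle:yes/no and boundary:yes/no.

n_0=7 n_1=20 n_2=24 n_3=10  [Q]
∂1: piv[jl,jp,jq,js,jx,jy] rk=6  ker:lp,lq,ls,lx,ly,pq,ps,px,py,qx,qy,sx,sy,xy
∂2: piv[jlp,jlq,jls,jlx,jly,jpq,jps,jpx,jqx,jqy,jsx,jxy,lsy,pxy] rk=14  ker:lpq,lps,lpx,lqx,lqy,lsx,lxy,pqx,psx,qxy
∂3: piv[jlpq,jlps,jlpx,jlqy,jlsx,jpqx,jpsx,jqxy,lpqx] rk=9  ker:lpsx
∂2c = 0
c vs im∂3: reduces to 0 ⇒ boundary

cycle:yes boundary:yes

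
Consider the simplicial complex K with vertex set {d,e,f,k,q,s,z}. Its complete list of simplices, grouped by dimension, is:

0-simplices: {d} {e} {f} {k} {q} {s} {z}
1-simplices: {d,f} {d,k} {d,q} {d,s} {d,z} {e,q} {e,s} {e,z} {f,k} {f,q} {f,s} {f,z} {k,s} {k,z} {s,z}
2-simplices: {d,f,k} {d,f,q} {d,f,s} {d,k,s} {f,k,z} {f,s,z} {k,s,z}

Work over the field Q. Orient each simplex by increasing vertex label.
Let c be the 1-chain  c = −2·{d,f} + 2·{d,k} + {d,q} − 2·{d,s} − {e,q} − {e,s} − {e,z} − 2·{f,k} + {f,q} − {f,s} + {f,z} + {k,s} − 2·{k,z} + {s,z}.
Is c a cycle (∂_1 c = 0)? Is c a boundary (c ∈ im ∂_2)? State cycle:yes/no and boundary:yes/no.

cycle:no boundary:no

n_0=7 n_1=15 n_2=7  [Q]
∂1: piv[df,dk,dq,ds,dz,eq] rk=6  ker:es,ez,fk,fq,fs,fz,ks,kz,sz
∂2: piv[dfk,dfq,dfs,dks,fkz,fsz] rk=6  ker:ksz
∂1c = {d} + 3·{e} − {f} + {k} + {q} − 4·{s} − {z}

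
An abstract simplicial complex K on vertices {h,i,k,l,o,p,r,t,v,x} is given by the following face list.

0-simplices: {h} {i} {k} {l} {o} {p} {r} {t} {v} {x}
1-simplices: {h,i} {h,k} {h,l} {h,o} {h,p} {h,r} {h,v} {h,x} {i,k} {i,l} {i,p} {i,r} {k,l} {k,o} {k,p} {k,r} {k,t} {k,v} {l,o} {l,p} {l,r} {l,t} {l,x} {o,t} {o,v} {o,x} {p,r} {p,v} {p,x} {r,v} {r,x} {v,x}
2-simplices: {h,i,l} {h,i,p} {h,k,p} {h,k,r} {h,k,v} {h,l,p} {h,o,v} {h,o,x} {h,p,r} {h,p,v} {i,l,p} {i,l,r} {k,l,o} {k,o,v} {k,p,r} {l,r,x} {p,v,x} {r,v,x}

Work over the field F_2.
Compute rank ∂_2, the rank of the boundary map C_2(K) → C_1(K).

rank∂_2=16

n_0=10 n_1=32 n_2=18  [Z2]
∂1: piv[hi,hk,hl,ho,hp,hr,hv,hx,kt] rk=9  ker:ik,il,ip,ir,kl,ko,kp,kr,kv,lo,lp,lr,lt,lx,ot,ov,ox,pr,pv,px,rv,rx,vx
∂2: piv[hil,hip,hkp,hkr,hkv,hlp,hov,hox,hpr,hpv,ilr,klo,kov,lrx,pvx,rvx] rk=16  ker:ilp,kpr
rk∂_2=16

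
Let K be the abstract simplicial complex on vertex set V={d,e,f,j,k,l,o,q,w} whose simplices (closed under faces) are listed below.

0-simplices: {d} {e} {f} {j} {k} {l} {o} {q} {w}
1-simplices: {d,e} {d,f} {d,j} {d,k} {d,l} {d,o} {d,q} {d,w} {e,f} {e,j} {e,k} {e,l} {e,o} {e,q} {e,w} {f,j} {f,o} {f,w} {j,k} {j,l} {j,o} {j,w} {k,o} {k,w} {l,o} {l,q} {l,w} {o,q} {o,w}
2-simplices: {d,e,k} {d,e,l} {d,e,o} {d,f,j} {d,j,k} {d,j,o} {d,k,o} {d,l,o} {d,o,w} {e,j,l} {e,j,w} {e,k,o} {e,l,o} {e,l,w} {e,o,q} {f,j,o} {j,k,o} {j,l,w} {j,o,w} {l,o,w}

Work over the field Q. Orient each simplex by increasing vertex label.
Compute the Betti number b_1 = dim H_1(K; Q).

n_0=9 n_1=29 n_2=20  [Q]
∂1: piv[de,df,dj,dk,dl,do,dq,dw] rk=8  ker:ef,ej,ek,el,eo,eq,ew,fj,fo,fw,jk,jl,jo,jw,ko,kw,lo,lq,lw,oq,ow
∂2: piv[dek,del,deo,dfj,djk,djo,dko,dlo,dow,ejl,ejw,elw,eoq,fjo,jow,low] rk=16  ker:eko,elo,jko,jlw
b_1=(29−8)−16=5

b_1=5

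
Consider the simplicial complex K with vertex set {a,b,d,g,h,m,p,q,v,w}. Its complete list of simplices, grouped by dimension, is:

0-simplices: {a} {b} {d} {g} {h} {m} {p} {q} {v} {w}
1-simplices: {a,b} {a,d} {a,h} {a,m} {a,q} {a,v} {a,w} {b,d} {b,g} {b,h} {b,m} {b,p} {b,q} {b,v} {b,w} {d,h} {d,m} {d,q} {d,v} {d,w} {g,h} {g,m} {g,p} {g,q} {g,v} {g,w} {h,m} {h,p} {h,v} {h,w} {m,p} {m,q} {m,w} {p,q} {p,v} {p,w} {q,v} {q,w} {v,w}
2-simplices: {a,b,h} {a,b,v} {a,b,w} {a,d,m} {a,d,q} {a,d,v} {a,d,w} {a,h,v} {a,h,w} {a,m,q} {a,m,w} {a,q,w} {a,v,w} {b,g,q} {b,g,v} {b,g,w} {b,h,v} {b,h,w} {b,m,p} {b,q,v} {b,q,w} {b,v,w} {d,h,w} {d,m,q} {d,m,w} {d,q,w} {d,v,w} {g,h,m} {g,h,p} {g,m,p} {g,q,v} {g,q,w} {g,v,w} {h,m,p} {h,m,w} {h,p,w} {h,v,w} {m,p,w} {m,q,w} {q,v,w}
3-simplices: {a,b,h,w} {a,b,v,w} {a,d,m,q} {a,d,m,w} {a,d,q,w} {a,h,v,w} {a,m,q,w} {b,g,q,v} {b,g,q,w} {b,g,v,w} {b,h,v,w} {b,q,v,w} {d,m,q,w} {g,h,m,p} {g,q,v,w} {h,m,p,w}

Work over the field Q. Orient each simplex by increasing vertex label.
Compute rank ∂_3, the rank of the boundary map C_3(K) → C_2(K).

n_0=10 n_1=39 n_2=40 n_3=16  [Q]
∂1: piv[ab,ad,ah,am,aq,av,aw,bg,bp] rk=9  ker:bd,bh,bm,bq,bv,bw,dh,dm,dq,dv,dw,gh,gm,gp,gq,gv,gw,hm,hp,hv,hw,mp,mq,mw,pq,pv,pw,qv,qw,vw
∂2: piv[abh,abv,abw,adm,adq,adv,adw,ahv,ahw,amq,amw,aqw,avw,bgq,bgv,bgw,bmp,bqv,bqw,dhw,ghm,ghp,gmp,hmw,hpw] rk=25  ker:bhv,bhw,bvw,dmq,dmw,dqw,dvw,gqv,gqw,gvw,hmp,hvw,mpw,mqw,qvw
∂3: piv[abhw,abvw,admq,admw,adqw,ahvw,amqw,bgqv,bgqw,bgvw,bhvw,bqvw,ghmp,hmpw] rk=14  ker:dmqw,gqvw
rk∂_3=14

rank∂_3=14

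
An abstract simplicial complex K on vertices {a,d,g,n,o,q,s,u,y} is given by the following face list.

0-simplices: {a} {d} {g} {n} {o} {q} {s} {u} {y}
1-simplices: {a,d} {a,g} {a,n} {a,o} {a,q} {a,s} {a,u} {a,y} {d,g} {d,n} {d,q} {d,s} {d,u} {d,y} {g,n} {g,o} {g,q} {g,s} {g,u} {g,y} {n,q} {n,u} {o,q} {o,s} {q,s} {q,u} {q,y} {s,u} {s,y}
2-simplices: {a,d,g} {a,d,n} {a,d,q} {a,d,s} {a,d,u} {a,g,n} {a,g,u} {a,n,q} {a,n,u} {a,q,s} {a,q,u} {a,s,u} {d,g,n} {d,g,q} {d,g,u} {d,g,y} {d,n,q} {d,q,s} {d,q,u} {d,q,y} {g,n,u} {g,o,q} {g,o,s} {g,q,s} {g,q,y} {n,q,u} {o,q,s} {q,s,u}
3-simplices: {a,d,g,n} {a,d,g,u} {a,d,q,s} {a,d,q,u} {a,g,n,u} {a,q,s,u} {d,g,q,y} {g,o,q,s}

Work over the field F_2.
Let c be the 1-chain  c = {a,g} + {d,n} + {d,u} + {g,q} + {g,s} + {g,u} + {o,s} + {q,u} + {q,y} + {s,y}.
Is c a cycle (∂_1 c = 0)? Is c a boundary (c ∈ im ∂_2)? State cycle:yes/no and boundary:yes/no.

n_0=9 n_1=29 n_2=28 n_3=8  [Z2]
∂1: piv[ad,ag,an,ao,aq,as,au,ay] rk=8  ker:dg,dn,dq,ds,du,dy,gn,go,gq,gs,gu,gy,nq,nu,oq,os,qs,qu,qy,su,sy
∂2: piv[adg,adn,adq,ads,adu,agn,agu,anq,anu,aqs,aqu,asu,dgq,dgy,dqy,goq,gos,gqs] rk=18  ker:dgn,dgu,dnq,dqs,dqu,gnu,gqy,nqu,oqs,qsu
∂3: piv[adgn,adgu,adqs,adqu,agnu,aqsu,dgqy,goqs] rk=8
∂1c = {a} + {n} + {o} + {q} + {s} + {u}

cycle:no boundary:no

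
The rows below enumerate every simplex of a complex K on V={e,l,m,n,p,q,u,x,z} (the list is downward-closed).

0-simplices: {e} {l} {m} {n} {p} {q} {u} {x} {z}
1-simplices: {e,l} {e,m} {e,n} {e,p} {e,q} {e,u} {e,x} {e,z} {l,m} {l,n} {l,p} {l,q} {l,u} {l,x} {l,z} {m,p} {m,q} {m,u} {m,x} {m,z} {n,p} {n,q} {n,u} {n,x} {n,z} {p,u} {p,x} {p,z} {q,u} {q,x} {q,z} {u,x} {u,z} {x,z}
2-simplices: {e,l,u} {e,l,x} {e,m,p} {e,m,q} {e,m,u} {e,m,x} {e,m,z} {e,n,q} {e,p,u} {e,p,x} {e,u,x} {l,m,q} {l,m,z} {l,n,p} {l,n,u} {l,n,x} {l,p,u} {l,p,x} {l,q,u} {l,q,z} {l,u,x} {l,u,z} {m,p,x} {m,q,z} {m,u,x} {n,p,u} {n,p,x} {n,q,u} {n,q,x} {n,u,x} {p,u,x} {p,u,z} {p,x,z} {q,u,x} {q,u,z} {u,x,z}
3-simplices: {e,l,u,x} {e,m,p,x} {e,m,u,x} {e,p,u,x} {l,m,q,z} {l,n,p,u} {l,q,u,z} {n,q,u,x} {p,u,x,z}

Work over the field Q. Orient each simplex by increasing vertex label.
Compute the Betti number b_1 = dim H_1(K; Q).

b_1=2

n_0=9 n_1=34 n_2=36 n_3=9  [Q]
∂1: piv[el,em,en,ep,eq,eu,ex,ez] rk=8  ker:lm,ln,lp,lq,lu,lx,lz,mp,mq,mu,mx,mz,np,nq,nu,nx,nz,pu,px,pz,qu,qx,qz,ux,uz,xz
∂2: piv[elu,elx,emp,emq,emu,emx,emz,enq,epu,epx,eux,lmq,lmz,lnp,lnu,lnx,lpu,lqu,lqz,luz,nqu,nqx,puz,pxz] rk=24  ker:lpx,lux,mpx,mqz,mux,npu,npx,nux,pux,qux,quz,uxz
∂3: piv[elux,empx,emux,epux,lmqz,lnpu,lquz,nqux,puxz] rk=9
b_1=(34−8)−24=2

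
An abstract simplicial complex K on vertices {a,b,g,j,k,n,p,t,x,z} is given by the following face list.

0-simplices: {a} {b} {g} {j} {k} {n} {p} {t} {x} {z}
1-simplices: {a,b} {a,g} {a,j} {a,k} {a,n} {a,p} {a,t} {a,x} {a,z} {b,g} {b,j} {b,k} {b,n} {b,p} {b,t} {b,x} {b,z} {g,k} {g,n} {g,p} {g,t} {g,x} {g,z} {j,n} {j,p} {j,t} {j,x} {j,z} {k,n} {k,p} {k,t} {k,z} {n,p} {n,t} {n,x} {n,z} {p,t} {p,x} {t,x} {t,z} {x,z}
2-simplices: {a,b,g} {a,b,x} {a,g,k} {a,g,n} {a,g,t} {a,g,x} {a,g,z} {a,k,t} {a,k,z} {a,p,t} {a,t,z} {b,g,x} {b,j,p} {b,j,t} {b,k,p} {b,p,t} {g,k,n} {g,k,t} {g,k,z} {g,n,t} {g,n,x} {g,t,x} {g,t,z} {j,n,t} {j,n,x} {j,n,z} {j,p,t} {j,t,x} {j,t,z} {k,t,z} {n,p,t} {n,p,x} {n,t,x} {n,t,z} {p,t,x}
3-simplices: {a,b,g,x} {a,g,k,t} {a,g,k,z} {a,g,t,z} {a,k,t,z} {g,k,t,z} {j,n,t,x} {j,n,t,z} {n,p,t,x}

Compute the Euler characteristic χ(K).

n_0=10 n_1=41 n_2=35 n_3=9
χ=+10−41+35−9=-5

χ(K)=-5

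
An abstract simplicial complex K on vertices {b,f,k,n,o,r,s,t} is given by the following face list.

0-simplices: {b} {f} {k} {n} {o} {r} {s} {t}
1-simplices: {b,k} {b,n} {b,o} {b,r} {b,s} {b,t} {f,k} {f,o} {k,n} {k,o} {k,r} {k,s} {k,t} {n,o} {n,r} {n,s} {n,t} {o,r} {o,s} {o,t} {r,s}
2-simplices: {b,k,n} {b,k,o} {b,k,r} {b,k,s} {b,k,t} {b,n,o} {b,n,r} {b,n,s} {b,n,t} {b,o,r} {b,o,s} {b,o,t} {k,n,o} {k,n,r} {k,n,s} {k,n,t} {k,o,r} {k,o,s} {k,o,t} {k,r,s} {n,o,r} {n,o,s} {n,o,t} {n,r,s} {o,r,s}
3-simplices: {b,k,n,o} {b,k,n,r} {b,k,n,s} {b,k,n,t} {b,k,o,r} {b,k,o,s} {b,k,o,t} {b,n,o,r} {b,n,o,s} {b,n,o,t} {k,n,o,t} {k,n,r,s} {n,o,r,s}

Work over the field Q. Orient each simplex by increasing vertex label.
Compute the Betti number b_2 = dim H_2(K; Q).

b_2=0

n_0=8 n_1=21 n_2=25 n_3=13  [Q]
∂1: piv[bk,bn,bo,br,bs,bt,fk] rk=7  ker:fo,kn,ko,kr,ks,kt,no,nr,ns,nt,or,os,ot,rs
∂2: piv[bkn,bko,bkr,bks,bkt,bno,bnr,bns,bnt,bor,bos,bot,krs] rk=13  ker:kno,knr,kns,knt,kor,kos,kot,nor,nos,not,nrs,ors
∂3: piv[bkno,bknr,bkns,bknt,bkor,bkos,bkot,bnor,bnos,bnot,knrs,nors] rk=12  ker:knot
b_2=(25−13)−12=0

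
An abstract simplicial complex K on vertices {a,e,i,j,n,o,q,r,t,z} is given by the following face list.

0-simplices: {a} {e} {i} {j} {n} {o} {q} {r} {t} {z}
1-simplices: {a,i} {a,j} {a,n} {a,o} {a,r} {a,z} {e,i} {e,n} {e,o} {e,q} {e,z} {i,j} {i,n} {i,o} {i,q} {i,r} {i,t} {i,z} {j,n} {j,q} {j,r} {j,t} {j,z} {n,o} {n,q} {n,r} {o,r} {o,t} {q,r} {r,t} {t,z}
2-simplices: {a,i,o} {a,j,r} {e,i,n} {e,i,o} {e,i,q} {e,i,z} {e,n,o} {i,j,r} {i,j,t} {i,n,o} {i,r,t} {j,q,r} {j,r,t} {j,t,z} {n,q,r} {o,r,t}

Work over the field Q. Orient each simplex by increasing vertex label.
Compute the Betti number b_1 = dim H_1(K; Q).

n_0=10 n_1=31 n_2=16  [Q]
∂1: piv[ai,aj,an,ao,ar,az,ei,eq,it] rk=9  ker:en,eo,ez,ij,in,io,iq,ir,iz,jn,jq,jr,jt,jz,no,nq,nr,or,ot,qr,rt,tz
∂2: piv[aio,ajr,ein,eio,eiq,eiz,eno,ijr,ijt,irt,jqr,jtz,nqr,ort] rk=14  ker:ino,jrt
b_1=(31−9)−14=8

b_1=8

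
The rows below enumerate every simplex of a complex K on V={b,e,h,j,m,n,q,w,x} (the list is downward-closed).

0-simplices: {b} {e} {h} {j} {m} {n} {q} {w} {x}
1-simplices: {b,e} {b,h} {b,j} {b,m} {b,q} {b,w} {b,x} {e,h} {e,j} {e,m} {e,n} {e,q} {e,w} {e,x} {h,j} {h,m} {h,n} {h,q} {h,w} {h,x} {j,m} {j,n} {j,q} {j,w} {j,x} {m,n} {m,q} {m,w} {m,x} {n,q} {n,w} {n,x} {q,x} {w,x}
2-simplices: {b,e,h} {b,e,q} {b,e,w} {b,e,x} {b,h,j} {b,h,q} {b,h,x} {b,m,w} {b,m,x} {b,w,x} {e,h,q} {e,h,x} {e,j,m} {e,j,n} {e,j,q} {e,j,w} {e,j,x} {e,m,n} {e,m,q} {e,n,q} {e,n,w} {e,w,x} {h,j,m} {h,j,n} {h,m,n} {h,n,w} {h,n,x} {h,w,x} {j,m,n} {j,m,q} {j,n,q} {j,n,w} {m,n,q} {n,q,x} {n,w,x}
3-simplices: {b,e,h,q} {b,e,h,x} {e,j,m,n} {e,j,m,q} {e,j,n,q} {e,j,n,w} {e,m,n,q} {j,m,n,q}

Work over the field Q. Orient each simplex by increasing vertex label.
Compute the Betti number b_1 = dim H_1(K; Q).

n_0=9 n_1=34 n_2=35 n_3=8  [Q]
∂1: piv[be,bh,bj,bm,bq,bw,bx,en] rk=8  ker:eh,ej,em,eq,ew,ex,hj,hm,hn,hq,hw,hx,jm,jn,jq,jw,jx,mn,mq,mw,mx,nq,nw,nx,qx,wx
∂2: piv[beh,beq,bew,bex,bhj,bhq,bhx,bmw,bmx,bwx,ejm,ejn,ejq,ejw,ejx,emn,emq,enq,enw,hjm,hjn,hnw,hnx,hwx,nqx] rk=25  ker:ehq,ehx,ewx,hmn,jmn,jmq,jnq,jnw,mnq,nwx
∂3: piv[behq,behx,ejmn,ejmq,ejnq,ejnw,emnq] rk=7  ker:jmnq
b_1=(34−8)−25=1

b_1=1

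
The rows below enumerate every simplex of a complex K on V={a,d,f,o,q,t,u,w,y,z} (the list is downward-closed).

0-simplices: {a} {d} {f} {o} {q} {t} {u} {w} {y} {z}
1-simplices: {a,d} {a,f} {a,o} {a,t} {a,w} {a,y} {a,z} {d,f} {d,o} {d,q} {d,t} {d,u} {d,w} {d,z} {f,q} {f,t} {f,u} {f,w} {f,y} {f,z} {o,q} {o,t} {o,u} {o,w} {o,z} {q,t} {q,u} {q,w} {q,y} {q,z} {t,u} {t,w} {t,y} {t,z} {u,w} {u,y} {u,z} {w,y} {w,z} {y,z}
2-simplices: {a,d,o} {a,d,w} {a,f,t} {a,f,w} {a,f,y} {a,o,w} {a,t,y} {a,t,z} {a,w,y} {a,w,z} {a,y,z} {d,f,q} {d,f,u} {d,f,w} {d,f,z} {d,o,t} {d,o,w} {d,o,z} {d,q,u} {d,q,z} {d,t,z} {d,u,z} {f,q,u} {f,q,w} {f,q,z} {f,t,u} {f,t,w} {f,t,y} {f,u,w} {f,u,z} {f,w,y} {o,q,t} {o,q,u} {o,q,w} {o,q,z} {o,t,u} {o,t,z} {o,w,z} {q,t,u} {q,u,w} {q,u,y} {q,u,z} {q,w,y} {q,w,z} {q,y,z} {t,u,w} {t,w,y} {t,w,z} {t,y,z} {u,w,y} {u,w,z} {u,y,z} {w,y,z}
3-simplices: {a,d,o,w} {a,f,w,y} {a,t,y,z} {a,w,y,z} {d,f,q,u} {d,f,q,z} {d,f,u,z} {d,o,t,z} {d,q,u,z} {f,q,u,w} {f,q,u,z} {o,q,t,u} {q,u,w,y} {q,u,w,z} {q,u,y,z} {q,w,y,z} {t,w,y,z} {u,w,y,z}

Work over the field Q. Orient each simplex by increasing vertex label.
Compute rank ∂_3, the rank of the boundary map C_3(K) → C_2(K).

n_0=10 n_1=40 n_2=53 n_3=18  [Q]
∂1: piv[ad,af,ao,at,aw,ay,az,dq,du] rk=9  ker:df,do,dt,dw,dz,fq,ft,fu,fw,fy,fz,oq,ot,ou,ow,oz,qt,qu,qw,qy,qz,tu,tw,ty,tz,uw,uy,uz,wy,wz,yz
∂2: piv[ado,adw,aft,afw,afy,aow,aty,atz,awy,awz,ayz,dfq,dfu,dfw,dfz,dot,doz,dqu,dqz,dtz,duz,fqw,ftu,ftw,fuw,oqt,oqu,oqw,otu,quy,qwy] rk=31  ker:dow,fqu,fqz,fty,fuz,fwy,oqz,otz,owz,qtu,quw,quz,qwz,qyz,tuw,twy,twz,tyz,uwy,uwz,uyz,wyz
∂3: piv[adow,afwy,atyz,awyz,dfqu,dfqz,dfuz,dotz,dquz,fquw,oqtu,quwy,quwz,quyz,qwyz,twyz] rk=16  ker:fquz,uwyz
rk∂_3=16

rank∂_3=16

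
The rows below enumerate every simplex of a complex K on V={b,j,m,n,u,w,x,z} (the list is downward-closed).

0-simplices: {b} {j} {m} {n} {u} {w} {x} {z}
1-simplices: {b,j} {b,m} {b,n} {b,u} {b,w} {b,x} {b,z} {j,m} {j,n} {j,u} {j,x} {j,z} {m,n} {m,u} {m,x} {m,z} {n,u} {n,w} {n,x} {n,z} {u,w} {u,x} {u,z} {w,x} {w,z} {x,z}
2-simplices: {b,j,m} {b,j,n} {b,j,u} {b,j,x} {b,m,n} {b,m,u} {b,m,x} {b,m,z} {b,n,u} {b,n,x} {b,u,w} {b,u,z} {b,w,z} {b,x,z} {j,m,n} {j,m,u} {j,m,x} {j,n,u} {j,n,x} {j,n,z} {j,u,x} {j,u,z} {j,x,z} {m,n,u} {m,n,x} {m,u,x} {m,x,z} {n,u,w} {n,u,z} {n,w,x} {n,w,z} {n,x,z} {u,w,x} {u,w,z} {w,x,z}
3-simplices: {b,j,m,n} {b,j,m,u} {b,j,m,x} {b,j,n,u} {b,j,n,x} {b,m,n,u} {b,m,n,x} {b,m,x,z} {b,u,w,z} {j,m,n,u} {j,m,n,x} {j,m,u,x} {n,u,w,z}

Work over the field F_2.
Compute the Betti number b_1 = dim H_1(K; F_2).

b_1=0

n_0=8 n_1=26 n_2=35 n_3=13  [Z2]
∂1: piv[bj,bm,bn,bu,bw,bx,bz] rk=7  ker:jm,jn,ju,jx,jz,mn,mu,mx,mz,nu,nw,nx,nz,uw,ux,uz,wx,wz,xz
∂2: piv[bjm,bjn,bju,bjx,bmn,bmu,bmx,bmz,bnu,bnx,buw,buz,bwz,bxz,jnz,jux,juz,nuw,nwx] rk=19  ker:jmn,jmu,jmx,jnu,jnx,jxz,mnu,mnx,mux,mxz,nuz,nwz,nxz,uwx,uwz,wxz
∂3: piv[bjmn,bjmu,bjmx,bjnu,bjnx,bmnu,bmnx,bmxz,buwz,jmux,nuwz] rk=11  ker:jmnu,jmnx
b_1=(26−7)−19=0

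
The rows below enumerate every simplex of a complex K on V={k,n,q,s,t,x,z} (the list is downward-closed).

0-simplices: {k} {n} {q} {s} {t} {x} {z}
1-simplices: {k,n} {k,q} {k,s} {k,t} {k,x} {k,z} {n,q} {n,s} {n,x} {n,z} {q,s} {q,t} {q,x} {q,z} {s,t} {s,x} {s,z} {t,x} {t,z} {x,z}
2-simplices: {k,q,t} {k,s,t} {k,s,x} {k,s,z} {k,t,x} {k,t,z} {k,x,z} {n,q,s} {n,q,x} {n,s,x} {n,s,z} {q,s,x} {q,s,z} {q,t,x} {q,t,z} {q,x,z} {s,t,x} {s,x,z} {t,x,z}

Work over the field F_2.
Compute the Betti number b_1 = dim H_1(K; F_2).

n_0=7 n_1=20 n_2=19  [Z2]
∂1: piv[kn,kq,ks,kt,kx,kz] rk=6  ker:nq,ns,nx,nz,qs,qt,qx,qz,st,sx,sz,tx,tz,xz
∂2: piv[kqt,kst,ksx,ksz,ktx,ktz,kxz,nqs,nqx,nsx,nsz,qsz,qtx] rk=13  ker:qsx,qtz,qxz,stx,sxz,txz
b_1=(20−6)−13=1

b_1=1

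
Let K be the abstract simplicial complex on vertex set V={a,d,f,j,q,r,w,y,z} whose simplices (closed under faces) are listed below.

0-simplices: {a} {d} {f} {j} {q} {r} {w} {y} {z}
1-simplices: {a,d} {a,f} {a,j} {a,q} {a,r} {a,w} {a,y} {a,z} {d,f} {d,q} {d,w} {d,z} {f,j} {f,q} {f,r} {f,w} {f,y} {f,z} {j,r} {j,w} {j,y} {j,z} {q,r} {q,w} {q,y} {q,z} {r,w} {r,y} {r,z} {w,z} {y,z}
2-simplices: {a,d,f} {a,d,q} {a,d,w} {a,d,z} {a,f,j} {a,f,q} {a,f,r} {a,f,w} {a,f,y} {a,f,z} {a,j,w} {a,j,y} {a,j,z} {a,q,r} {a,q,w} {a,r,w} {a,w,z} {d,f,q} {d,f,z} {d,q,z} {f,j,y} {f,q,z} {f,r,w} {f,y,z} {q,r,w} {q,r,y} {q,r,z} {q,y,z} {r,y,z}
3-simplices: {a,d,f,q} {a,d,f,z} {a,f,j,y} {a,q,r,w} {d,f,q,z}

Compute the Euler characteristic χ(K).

χ(K)=2

n_0=9 n_1=31 n_2=29 n_3=5
χ=+9−31+29−5=2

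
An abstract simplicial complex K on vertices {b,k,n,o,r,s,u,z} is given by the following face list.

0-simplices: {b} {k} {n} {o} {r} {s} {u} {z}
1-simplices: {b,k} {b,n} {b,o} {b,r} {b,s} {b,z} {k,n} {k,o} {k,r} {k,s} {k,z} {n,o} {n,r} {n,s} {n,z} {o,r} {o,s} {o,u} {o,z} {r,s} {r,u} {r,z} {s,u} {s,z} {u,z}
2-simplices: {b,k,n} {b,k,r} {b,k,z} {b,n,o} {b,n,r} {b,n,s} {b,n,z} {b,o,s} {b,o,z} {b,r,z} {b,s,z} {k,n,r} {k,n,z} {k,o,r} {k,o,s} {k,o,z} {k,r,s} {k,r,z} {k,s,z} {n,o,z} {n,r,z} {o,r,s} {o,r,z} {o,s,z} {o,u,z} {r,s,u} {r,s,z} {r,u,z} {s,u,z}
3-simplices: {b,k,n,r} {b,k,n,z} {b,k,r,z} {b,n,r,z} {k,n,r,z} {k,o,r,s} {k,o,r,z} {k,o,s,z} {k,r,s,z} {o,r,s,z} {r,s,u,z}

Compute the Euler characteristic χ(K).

n_0=8 n_1=25 n_2=29 n_3=11
χ=+8−25+29−11=1

χ(K)=1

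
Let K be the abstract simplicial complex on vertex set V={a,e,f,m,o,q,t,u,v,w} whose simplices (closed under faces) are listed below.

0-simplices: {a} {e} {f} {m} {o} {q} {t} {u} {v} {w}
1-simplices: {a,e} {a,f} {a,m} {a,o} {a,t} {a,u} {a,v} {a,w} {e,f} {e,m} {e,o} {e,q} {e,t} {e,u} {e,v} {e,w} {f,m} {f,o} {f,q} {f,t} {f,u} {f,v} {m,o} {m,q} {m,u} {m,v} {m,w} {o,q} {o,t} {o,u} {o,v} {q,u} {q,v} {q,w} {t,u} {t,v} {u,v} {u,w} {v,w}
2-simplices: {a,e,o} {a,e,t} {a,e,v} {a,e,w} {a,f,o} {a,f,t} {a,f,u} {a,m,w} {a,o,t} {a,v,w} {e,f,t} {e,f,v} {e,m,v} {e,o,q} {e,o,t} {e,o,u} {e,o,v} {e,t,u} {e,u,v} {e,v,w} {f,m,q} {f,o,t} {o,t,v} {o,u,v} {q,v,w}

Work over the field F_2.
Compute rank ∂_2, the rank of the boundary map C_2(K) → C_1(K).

n_0=10 n_1=39 n_2=25  [Z2]
∂1: piv[ae,af,am,ao,at,au,av,aw,eq] rk=9  ker:ef,em,eo,et,eu,ev,ew,fm,fo,fq,ft,fu,fv,mo,mq,mu,mv,mw,oq,ot,ou,ov,qu,qv,qw,tu,tv,uv,uw,vw
∂2: piv[aeo,aet,aev,aew,afo,aft,afu,amw,aot,avw,eft,efv,emv,eoq,eou,eov,etu,euv,fmq,otv,qvw] rk=21  ker:eot,evw,fot,ouv
rk∂_2=21

rank∂_2=21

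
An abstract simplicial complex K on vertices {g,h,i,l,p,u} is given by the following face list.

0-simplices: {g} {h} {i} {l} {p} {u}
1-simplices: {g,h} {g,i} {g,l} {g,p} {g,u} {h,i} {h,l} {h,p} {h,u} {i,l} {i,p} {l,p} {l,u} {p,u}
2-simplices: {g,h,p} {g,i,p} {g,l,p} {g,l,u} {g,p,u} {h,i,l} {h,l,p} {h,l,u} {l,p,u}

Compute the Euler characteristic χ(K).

n_0=6 n_1=14 n_2=9
χ=+6−14+9=1

χ(K)=1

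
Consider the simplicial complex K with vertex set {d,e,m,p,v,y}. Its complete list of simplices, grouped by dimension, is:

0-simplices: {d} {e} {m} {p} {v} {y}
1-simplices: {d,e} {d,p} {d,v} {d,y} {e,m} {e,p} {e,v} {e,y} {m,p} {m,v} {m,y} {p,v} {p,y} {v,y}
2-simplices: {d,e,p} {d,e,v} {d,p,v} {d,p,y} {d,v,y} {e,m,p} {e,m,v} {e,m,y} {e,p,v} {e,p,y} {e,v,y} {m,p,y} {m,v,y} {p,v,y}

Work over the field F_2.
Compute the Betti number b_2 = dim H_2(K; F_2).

b_2=5

n_0=6 n_1=14 n_2=14  [Z2]
∂1: piv[de,dp,dv,dy,em] rk=5  ker:ep,ev,ey,mp,mv,my,pv,py,vy
∂2: piv[dep,dev,dpv,dpy,dvy,emp,emv,emy,epy] rk=9  ker:epv,evy,mpy,mvy,pvy
b_2=(14−9)−0=5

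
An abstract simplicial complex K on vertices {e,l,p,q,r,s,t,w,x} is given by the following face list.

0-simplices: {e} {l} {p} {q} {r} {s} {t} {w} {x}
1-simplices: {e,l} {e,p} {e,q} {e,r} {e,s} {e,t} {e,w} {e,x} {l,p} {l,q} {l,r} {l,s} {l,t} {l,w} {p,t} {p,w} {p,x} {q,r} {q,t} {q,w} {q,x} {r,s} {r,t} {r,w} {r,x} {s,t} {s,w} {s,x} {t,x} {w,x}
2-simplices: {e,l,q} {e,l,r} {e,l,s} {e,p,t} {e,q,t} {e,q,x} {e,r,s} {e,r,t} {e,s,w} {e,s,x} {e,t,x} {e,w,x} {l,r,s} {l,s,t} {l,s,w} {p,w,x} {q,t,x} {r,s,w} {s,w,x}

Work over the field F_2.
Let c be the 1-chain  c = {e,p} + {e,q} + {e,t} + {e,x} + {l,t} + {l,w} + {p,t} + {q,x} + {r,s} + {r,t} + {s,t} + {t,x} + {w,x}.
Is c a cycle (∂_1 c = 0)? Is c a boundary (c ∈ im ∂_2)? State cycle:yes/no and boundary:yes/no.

cycle:yes boundary:yes

n_0=9 n_1=30 n_2=19  [Z2]
∂1: piv[el,ep,eq,er,es,et,ew,ex] rk=8  ker:lp,lq,lr,ls,lt,lw,pt,pw,px,qr,qt,qw,qx,rs,rt,rw,rx,st,sw,sx,tx,wx
∂2: piv[elq,elr,els,ept,eqt,eqx,ers,ert,esw,esx,etx,ewx,lst,lsw,pwx,rsw] rk=16  ker:lrs,qtx,swx
∂1c = 0
c vs im∂2: reduces to 0 ⇒ boundary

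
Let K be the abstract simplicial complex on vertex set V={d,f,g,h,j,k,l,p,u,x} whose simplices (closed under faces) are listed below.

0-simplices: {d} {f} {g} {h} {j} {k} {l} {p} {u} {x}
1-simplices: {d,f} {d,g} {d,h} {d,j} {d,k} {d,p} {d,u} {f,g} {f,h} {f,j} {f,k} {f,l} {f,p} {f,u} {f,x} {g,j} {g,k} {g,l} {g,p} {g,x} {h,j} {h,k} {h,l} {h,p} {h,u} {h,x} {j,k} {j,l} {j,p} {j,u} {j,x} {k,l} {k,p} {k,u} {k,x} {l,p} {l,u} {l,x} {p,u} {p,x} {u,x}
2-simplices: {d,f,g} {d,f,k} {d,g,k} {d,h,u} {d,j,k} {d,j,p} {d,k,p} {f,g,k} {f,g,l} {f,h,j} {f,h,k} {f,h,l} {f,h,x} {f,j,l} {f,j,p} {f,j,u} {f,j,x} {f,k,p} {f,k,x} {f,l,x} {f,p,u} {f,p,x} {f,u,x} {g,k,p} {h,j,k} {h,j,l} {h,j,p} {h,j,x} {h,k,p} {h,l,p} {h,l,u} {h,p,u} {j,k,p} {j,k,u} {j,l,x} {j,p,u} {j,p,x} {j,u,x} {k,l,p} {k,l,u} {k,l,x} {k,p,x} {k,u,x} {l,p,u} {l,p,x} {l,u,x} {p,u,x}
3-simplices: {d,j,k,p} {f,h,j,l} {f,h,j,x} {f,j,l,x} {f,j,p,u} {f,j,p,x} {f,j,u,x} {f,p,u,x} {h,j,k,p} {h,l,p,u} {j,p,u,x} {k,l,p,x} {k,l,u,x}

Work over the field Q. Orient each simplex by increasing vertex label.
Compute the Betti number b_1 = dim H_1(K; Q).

n_0=10 n_1=41 n_2=47 n_3=13  [Q]
∂1: piv[df,dg,dh,dj,dk,dp,du,fl,fx] rk=9  ker:fg,fh,fj,fk,fp,fu,gj,gk,gl,gp,gx,hj,hk,hl,hp,hu,hx,jk,jl,jp,ju,jx,kl,kp,ku,kx,lp,lu,lx,pu,px,ux
∂2: piv[dfg,dfk,dgk,dhu,djk,djp,dkp,fgl,fhj,fhk,fhl,fhx,fjl,fjp,fju,fjx,fkp,fkx,flx,fpu,fpx,fux,gkp,hjp,hlp,hlu,hpu,jku,klp] rk=29  ker:fgk,hjk,hjl,hjx,hkp,jkp,jlx,jpu,jpx,jux,klu,klx,kpx,kux,lpu,lpx,lux,pux
∂3: piv[djkp,fhjl,fhjx,fjlx,fjpu,fjpx,fjux,fpux,hjkp,hlpu,klpx,klux] rk=12  ker:jpux
b_1=(41−9)−29=3

b_1=3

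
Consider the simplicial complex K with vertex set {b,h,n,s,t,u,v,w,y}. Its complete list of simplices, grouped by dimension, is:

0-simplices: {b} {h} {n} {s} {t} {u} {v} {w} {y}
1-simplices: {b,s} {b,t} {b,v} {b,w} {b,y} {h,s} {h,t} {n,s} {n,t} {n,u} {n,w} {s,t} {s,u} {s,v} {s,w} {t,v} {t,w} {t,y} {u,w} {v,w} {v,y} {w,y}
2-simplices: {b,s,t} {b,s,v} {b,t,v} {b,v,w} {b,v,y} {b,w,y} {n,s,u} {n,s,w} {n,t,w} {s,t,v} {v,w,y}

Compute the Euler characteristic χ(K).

χ(K)=-2

n_0=9 n_1=22 n_2=11
χ=+9−22+11=-2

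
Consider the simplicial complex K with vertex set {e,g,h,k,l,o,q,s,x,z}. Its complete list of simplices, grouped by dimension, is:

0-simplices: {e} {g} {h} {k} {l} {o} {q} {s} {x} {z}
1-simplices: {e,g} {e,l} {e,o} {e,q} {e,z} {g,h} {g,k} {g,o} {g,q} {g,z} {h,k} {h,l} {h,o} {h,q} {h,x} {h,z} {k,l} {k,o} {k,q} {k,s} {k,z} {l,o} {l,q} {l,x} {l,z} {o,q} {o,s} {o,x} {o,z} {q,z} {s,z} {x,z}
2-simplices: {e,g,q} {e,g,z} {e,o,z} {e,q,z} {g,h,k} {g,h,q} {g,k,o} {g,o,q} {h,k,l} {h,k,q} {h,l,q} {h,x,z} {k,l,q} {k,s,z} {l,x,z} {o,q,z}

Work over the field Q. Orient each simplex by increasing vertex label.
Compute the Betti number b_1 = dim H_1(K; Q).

b_1=8

n_0=10 n_1=32 n_2=16  [Q]
∂1: piv[eg,el,eo,eq,ez,gh,gk,hx,ks] rk=9  ker:go,gq,gz,hk,hl,ho,hq,hz,kl,ko,kq,kz,lo,lq,lx,lz,oq,os,ox,oz,qz,sz,xz
∂2: piv[egq,egz,eoz,eqz,ghk,ghq,gko,goq,hkl,hkq,hlq,hxz,ksz,lxz,oqz] rk=15  ker:klq
b_1=(32−9)−15=8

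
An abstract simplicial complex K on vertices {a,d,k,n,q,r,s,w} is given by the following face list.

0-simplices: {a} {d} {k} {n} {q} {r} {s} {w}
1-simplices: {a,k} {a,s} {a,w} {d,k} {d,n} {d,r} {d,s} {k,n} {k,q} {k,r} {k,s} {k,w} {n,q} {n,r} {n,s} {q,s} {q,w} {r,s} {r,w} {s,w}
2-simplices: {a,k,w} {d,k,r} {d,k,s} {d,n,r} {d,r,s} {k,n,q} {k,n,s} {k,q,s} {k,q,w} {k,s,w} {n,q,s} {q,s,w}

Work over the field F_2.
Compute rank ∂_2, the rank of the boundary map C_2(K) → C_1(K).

n_0=8 n_1=20 n_2=12  [Z2]
∂1: piv[ak,as,aw,dk,dn,dr,kq] rk=7  ker:ds,kn,kr,ks,kw,nq,nr,ns,qs,qw,rs,rw,sw
∂2: piv[akw,dkr,dks,dnr,drs,knq,kns,kqs,kqw,ksw] rk=10  ker:nqs,qsw
rk∂_2=10

rank∂_2=10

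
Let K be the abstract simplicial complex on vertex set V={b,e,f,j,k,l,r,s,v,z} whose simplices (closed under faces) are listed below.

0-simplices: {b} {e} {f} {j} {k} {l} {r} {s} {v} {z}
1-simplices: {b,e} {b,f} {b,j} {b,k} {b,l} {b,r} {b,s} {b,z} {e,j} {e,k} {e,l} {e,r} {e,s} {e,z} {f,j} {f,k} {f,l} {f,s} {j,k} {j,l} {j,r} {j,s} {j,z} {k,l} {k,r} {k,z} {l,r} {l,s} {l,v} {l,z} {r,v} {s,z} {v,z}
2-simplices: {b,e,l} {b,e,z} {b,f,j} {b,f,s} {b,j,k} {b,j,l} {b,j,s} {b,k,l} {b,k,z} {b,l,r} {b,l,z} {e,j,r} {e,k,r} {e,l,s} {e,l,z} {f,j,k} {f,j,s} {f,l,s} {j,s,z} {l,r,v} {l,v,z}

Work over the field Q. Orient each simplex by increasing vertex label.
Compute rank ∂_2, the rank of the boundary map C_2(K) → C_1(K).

n_0=10 n_1=33 n_2=21  [Q]
∂1: piv[be,bf,bj,bk,bl,br,bs,bz,lv] rk=9  ker:ej,ek,el,er,es,ez,fj,fk,fl,fs,jk,jl,jr,js,jz,kl,kr,kz,lr,ls,lz,rv,sz,vz
∂2: piv[bel,bez,bfj,bfs,bjk,bjl,bjs,bkl,bkz,blr,blz,ejr,ekr,els,fjk,fls,jsz,lrv,lvz] rk=19  ker:elz,fjs
rk∂_2=19

rank∂_2=19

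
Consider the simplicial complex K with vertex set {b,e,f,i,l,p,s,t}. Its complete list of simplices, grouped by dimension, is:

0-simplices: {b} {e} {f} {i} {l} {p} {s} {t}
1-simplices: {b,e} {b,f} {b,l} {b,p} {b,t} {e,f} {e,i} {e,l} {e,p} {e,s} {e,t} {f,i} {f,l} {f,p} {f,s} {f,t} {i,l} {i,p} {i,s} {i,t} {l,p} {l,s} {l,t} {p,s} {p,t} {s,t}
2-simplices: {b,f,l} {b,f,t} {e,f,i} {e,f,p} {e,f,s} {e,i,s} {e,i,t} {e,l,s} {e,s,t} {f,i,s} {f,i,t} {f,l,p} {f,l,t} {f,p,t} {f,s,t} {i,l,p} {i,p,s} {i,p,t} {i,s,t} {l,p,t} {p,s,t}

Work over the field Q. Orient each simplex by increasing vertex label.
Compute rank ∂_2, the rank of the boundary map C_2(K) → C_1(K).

rank∂_2=16

n_0=8 n_1=26 n_2=21  [Q]
∂1: piv[be,bf,bl,bp,bt,ei,es] rk=7  ker:ef,el,ep,et,fi,fl,fp,fs,ft,il,ip,is,it,lp,ls,lt,ps,pt,st
∂2: piv[bfl,bft,efi,efp,efs,eis,eit,els,est,fit,flp,flt,fpt,ilp,ips,ipt] rk=16  ker:fis,fst,ist,lpt,pst
rk∂_2=16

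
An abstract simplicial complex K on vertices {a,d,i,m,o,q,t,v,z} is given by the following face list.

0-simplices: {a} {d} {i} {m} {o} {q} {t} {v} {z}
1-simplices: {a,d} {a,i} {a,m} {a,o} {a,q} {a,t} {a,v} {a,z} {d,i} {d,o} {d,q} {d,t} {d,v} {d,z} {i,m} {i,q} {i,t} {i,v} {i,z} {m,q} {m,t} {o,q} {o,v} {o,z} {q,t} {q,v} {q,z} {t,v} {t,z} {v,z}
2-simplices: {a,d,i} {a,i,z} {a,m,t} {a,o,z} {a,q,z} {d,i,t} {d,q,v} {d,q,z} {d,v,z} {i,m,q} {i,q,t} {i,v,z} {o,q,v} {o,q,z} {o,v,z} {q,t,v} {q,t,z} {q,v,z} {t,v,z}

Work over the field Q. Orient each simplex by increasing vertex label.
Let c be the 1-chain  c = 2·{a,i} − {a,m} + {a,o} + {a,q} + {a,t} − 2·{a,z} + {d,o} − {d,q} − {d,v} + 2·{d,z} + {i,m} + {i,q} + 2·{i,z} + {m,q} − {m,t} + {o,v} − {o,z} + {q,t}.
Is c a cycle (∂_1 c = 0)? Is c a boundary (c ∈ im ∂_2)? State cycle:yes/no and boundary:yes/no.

n_0=9 n_1=30 n_2=19  [Q]
∂1: piv[ad,ai,am,ao,aq,at,av,az] rk=8  ker:di,do,dq,dt,dv,dz,im,iq,it,iv,iz,mq,mt,oq,ov,oz,qt,qv,qz,tv,tz,vz
∂2: piv[adi,aiz,amt,aoz,aqz,dit,dqv,dqz,dvz,imq,iqt,ivz,oqv,oqz,qtv,qtz] rk=16  ker:ovz,qvz,tvz
∂1c = −2·{a} − {d} − 2·{i} + 2·{o} + {q} + {t} + {z}

cycle:no boundary:no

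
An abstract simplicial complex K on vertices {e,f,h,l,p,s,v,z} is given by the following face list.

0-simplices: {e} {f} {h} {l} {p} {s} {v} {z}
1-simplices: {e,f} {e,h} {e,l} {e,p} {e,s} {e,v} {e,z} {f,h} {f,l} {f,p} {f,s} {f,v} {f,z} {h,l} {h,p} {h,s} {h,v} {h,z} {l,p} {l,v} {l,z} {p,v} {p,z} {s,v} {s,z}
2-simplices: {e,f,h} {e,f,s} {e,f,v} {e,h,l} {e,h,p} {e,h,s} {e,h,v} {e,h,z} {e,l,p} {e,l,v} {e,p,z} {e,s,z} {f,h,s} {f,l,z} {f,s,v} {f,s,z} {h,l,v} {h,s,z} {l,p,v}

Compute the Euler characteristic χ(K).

χ(K)=2

n_0=8 n_1=25 n_2=19
χ=+8−25+19=2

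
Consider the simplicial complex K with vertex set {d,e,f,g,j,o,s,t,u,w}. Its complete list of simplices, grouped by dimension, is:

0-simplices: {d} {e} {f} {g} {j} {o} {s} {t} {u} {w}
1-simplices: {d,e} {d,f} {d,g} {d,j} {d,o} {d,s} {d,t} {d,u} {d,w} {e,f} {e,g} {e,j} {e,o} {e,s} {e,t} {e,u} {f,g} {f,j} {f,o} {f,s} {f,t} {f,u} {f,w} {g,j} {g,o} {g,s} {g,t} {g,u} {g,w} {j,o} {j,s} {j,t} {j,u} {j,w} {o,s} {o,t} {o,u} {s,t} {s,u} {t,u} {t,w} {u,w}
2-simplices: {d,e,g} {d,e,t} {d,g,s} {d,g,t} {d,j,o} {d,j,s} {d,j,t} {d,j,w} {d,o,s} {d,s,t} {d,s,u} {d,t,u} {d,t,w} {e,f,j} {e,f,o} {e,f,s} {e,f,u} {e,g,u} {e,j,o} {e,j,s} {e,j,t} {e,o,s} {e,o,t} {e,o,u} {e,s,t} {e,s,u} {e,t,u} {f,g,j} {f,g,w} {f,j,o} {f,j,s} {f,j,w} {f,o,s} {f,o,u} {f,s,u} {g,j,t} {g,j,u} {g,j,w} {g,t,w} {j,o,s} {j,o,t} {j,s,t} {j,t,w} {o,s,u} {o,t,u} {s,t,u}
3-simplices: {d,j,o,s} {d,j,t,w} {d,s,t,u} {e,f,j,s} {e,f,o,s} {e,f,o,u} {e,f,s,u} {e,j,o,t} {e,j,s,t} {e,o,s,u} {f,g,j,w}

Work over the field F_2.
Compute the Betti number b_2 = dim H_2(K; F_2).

b_2=6

n_0=10 n_1=42 n_2=46 n_3=11  [Z2]
∂1: piv[de,df,dg,dj,do,ds,dt,du,dw] rk=9  ker:ef,eg,ej,eo,es,et,eu,fg,fj,fo,fs,ft,fu,fw,gj,go,gs,gt,gu,gw,jo,js,jt,ju,jw,os,ot,ou,st,su,tu,tw,uw
∂2: piv[deg,det,dgs,dgt,djo,djs,djt,djw,dos,dst,dsu,dtu,dtw,efj,efo,efs,efu,egu,ejo,ejs,ejt,eot,eou,esu,fgj,fgw,fjw,gjt,gju] rk=29  ker:eos,est,etu,fjo,fjs,fos,fou,fsu,gjw,gtw,jos,jot,jst,jtw,osu,otu,stu
∂3: piv[djos,djtw,dstu,efjs,efos,efou,efsu,ejot,ejst,eosu,fgjw] rk=11
b_2=(46−29)−11=6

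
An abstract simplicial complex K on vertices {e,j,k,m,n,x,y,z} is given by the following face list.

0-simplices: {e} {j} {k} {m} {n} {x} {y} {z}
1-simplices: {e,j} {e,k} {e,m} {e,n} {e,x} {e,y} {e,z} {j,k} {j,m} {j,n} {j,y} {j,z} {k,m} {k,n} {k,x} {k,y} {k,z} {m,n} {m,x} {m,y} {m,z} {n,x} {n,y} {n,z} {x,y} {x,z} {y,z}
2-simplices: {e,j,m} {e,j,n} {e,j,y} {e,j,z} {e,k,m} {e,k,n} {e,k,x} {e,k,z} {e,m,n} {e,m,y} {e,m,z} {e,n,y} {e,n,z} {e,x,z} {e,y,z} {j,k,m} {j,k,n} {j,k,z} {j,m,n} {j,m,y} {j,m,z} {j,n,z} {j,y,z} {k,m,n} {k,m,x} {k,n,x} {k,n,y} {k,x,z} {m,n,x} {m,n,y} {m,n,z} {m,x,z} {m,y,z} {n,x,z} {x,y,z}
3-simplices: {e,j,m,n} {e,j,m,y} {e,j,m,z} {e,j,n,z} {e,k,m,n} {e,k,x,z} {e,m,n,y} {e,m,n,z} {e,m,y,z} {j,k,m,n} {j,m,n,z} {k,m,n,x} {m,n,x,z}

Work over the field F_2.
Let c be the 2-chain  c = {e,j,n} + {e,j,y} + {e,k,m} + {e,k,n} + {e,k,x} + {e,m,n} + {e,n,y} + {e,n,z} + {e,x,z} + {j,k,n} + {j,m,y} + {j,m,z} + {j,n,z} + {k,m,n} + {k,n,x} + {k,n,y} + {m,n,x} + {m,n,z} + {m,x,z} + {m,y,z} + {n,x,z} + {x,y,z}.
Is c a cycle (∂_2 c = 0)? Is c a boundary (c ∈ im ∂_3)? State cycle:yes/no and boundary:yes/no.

cycle:no boundary:no

n_0=8 n_1=27 n_2=35 n_3=13  [Z2]
∂1: piv[ej,ek,em,en,ex,ey,ez] rk=7  ker:jk,jm,jn,jy,jz,km,kn,kx,ky,kz,mn,mx,my,mz,nx,ny,nz,xy,xz,yz
∂2: piv[ejm,ejn,ejy,ejz,ekm,ekn,ekx,ekz,emn,emy,emz,eny,enz,exz,eyz,jkm,kmx,knx,kny,xyz] rk=20  ker:jkn,jkz,jmn,jmy,jmz,jnz,jyz,kmn,kxz,mnx,mny,mnz,mxz,myz,nxz
∂3: piv[ejmn,ejmy,ejmz,ejnz,ekmn,ekxz,emny,emnz,emyz,jkmn,kmnx,mnxz] rk=12  ker:jmnz
∂2c = {e,k} + {e,n} + {j,k} + {j,n} + {k,n} + {k,y} + {n,x} + {x,y}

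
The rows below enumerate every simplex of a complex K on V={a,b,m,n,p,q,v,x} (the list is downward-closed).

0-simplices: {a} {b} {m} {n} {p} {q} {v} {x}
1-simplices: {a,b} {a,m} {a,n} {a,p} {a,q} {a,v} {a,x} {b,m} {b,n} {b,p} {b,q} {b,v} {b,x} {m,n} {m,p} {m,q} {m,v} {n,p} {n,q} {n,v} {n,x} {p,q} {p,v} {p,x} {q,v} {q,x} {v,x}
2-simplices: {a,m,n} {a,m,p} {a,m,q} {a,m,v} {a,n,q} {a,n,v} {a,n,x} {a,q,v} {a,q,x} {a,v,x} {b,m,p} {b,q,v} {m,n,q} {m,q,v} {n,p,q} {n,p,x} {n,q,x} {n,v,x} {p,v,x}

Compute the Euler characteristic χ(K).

χ(K)=0

n_0=8 n_1=27 n_2=19
χ=+8−27+19=0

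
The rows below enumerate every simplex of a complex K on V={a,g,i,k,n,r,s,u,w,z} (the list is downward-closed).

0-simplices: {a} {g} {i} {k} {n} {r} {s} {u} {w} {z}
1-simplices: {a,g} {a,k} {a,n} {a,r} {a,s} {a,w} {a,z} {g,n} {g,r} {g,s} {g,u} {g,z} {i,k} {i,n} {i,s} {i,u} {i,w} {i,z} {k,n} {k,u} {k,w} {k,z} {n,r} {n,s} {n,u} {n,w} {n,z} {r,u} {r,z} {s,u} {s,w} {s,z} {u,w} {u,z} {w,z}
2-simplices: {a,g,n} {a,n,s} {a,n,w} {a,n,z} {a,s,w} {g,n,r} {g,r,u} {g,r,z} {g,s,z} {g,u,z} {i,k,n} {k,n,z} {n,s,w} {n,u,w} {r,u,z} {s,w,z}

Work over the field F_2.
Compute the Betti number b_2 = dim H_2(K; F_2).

n_0=10 n_1=35 n_2=16  [Z2]
∂1: piv[ag,ak,an,ar,as,aw,az,gu,ik] rk=9  ker:gn,gr,gs,gz,in,is,iu,iw,iz,kn,ku,kw,kz,nr,ns,nu,nw,nz,ru,rz,su,sw,sz,uw,uz,wz
∂2: piv[agn,ans,anw,anz,asw,gnr,gru,grz,gsz,guz,ikn,knz,nuw,swz] rk=14  ker:nsw,ruz
b_2=(16−14)−0=2

b_2=2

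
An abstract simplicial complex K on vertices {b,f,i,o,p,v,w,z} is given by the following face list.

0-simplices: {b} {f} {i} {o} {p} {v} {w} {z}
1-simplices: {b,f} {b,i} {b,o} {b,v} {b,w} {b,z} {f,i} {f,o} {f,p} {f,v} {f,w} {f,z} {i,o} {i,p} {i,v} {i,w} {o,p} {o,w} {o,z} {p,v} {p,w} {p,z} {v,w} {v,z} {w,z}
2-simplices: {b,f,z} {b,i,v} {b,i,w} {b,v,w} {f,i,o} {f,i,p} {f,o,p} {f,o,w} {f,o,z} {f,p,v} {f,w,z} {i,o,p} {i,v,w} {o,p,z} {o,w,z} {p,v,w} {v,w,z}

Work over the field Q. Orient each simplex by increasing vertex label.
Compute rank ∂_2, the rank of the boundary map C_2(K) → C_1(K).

rank∂_2=14

n_0=8 n_1=25 n_2=17  [Q]
∂1: piv[bf,bi,bo,bv,bw,bz,fp] rk=7  ker:fi,fo,fv,fw,fz,io,ip,iv,iw,op,ow,oz,pv,pw,pz,vw,vz,wz
∂2: piv[bfz,biv,biw,bvw,fio,fip,fop,fow,foz,fpv,fwz,opz,pvw,vwz] rk=14  ker:iop,ivw,owz
rk∂_2=14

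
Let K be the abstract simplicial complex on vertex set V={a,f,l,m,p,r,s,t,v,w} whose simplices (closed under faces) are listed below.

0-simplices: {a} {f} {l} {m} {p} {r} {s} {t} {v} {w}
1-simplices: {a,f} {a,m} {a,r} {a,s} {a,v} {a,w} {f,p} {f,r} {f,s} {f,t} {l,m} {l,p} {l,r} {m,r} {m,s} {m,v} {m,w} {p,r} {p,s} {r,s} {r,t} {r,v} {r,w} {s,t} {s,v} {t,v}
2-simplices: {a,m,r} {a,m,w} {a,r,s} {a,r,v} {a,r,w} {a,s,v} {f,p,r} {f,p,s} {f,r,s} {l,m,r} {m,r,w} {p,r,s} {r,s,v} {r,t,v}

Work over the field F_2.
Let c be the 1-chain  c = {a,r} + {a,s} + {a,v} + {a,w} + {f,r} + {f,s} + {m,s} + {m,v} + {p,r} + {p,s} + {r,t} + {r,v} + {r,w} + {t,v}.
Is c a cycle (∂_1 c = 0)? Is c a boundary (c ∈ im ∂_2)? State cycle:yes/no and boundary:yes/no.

n_0=10 n_1=26 n_2=14  [Z2]
∂1: piv[af,am,ar,as,av,aw,fp,ft,lm] rk=9  ker:fr,fs,lp,lr,mr,ms,mv,mw,pr,ps,rs,rt,rv,rw,st,sv,tv
∂2: piv[amr,amw,ars,arv,arw,asv,fpr,fps,frs,lmr,rtv] rk=11  ker:mrw,prs,rsv
∂1c = 0
c vs im∂2: residual ≠ 0 ⇒ not boundary

cycle:yes boundary:no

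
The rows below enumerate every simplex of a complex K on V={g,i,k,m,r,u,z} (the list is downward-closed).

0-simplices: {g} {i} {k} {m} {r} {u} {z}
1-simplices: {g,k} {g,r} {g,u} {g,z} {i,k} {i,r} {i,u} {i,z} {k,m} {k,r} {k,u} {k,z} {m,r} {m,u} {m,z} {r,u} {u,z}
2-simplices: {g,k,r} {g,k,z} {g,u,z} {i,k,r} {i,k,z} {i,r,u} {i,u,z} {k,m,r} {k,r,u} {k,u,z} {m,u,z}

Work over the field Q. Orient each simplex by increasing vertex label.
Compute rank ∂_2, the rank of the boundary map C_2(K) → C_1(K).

n_0=7 n_1=17 n_2=11  [Q]
∂1: piv[gk,gr,gu,gz,ik,km] rk=6  ker:ir,iu,iz,kr,ku,kz,mr,mu,mz,ru,uz
∂2: piv[gkr,gkz,guz,ikr,ikz,iru,iuz,kmr,kru,muz] rk=10  ker:kuz
rk∂_2=10

rank∂_2=10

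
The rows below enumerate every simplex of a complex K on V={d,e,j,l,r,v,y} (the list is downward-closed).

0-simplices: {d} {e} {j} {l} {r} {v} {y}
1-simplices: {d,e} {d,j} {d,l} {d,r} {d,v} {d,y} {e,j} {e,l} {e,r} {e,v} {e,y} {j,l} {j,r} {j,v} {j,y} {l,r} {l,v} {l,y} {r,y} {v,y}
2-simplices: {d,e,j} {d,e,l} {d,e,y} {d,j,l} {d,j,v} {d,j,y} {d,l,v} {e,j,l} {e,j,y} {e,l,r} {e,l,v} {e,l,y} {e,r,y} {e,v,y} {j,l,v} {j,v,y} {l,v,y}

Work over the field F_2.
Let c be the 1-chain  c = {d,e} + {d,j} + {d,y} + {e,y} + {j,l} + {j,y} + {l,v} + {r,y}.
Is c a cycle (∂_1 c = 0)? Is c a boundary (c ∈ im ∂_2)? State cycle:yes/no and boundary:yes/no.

cycle:no boundary:no

n_0=7 n_1=20 n_2=17  [Z2]
∂1: piv[de,dj,dl,dr,dv,dy] rk=6  ker:ej,el,er,ev,ey,jl,jr,jv,jy,lr,lv,ly,ry,vy
∂2: piv[dej,del,dey,djl,djv,djy,dlv,elr,elv,ely,ery,evy] rk=12  ker:ejl,ejy,jlv,jvy,lvy
∂1c = {d} + {j} + {r} + {v}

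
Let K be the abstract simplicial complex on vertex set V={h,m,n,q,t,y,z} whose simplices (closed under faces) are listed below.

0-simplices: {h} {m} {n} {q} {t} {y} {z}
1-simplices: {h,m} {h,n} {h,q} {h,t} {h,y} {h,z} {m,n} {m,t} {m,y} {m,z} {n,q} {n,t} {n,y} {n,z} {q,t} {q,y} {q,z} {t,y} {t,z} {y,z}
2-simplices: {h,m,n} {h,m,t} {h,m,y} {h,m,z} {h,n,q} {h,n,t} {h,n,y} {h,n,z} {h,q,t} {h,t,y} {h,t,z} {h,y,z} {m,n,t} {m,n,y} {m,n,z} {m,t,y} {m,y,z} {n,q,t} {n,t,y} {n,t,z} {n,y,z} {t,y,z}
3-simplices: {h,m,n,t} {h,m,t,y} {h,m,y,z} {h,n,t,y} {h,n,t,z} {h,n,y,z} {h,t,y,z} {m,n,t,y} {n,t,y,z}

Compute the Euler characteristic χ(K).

χ(K)=0

n_0=7 n_1=20 n_2=22 n_3=9
χ=+7−20+22−9=0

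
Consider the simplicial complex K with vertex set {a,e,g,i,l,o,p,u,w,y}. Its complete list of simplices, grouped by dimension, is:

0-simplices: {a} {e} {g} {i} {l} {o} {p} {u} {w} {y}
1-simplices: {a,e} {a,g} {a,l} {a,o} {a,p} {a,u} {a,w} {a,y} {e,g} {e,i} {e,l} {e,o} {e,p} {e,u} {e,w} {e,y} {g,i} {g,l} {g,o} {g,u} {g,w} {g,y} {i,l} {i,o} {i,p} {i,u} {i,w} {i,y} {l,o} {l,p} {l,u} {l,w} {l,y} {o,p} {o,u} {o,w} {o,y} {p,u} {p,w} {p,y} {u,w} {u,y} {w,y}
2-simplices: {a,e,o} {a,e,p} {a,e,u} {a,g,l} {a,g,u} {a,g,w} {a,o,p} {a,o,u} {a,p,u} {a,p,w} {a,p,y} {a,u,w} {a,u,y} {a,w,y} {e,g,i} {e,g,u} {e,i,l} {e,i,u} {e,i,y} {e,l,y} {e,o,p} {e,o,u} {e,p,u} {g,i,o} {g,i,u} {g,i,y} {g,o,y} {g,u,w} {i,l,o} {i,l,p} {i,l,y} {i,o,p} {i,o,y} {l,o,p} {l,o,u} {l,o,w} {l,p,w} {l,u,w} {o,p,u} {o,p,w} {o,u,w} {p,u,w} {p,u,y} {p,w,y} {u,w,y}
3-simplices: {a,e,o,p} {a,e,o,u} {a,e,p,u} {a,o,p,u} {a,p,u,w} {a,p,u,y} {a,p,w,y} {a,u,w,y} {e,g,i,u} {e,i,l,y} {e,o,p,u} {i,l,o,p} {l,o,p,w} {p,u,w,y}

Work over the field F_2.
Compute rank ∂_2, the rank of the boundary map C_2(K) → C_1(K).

n_0=10 n_1=43 n_2=45 n_3=14  [Z2]
∂1: piv[ae,ag,al,ao,ap,au,aw,ay,ei] rk=9  ker:eg,el,eo,ep,eu,ew,ey,gi,gl,go,gu,gw,gy,il,io,ip,iu,iw,iy,lo,lp,lu,lw,ly,op,ou,ow,oy,pu,pw,py,uw,uy,wy
∂2: piv[aeo,aep,aeu,agl,agu,agw,aop,aou,apu,apw,apy,auw,auy,awy,egi,egu,eil,eiu,eiy,ely,gio,giy,goy,ilo,ilp,iop,lou,low,lpw] rk=29  ker:eop,eou,epu,giu,guw,ily,ioy,lop,luw,opu,opw,ouw,puw,puy,pwy,uwy
∂3: piv[aeop,aeou,aepu,aopu,apuw,apuy,apwy,auwy,egiu,eily,ilop,lopw] rk=12  ker:eopu,puwy
rk∂_2=29

rank∂_2=29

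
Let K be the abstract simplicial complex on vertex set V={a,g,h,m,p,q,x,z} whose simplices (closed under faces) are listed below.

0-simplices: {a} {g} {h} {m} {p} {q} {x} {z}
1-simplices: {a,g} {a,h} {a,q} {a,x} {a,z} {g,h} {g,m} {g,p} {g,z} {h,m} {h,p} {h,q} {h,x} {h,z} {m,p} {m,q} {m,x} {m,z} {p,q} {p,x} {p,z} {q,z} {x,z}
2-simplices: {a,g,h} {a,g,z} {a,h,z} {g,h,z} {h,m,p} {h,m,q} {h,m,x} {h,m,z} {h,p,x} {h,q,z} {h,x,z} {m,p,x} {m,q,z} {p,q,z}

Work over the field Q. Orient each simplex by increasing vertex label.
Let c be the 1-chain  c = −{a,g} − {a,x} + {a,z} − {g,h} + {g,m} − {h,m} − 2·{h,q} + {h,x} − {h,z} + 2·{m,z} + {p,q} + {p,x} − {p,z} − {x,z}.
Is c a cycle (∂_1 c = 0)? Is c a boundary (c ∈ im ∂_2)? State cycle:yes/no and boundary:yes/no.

cycle:no boundary:no

n_0=8 n_1=23 n_2=14  [Q]
∂1: piv[ag,ah,aq,ax,az,gm,gp] rk=7  ker:gh,gz,hm,hp,hq,hx,hz,mp,mq,mx,mz,pq,px,pz,qz,xz
∂2: piv[agh,agz,ahz,hmp,hmq,hmx,hmz,hpx,hqz,hxz,pqz] rk=11  ker:ghz,mpx,mqz
∂1c = {a} − {g} + 2·{h} − 2·{m} − {p} − {q} + 2·{x}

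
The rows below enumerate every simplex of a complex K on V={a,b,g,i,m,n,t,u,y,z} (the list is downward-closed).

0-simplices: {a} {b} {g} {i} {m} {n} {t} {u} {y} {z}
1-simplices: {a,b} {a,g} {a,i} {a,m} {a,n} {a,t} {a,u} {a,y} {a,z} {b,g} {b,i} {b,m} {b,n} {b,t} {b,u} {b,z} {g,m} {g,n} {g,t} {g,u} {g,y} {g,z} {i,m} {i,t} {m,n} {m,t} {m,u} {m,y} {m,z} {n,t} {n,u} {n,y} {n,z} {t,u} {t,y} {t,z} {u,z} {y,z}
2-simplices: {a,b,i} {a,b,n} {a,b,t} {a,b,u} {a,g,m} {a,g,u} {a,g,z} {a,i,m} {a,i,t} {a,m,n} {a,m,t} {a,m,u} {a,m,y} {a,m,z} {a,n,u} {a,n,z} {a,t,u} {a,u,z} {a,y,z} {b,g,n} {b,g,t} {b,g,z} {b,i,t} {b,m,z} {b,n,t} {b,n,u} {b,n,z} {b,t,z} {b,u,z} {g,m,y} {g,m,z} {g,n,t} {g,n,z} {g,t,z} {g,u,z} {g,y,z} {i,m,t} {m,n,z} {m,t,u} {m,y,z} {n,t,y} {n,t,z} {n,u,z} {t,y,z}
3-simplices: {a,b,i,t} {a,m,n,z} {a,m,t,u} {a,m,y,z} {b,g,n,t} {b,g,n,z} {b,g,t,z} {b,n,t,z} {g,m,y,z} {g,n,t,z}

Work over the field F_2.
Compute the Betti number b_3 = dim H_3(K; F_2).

b_3=1

n_0=10 n_1=38 n_2=44 n_3=10  [Z2]
∂1: piv[ab,ag,ai,am,an,at,au,ay,az] rk=9  ker:bg,bi,bm,bn,bt,bu,bz,gm,gn,gt,gu,gy,gz,im,it,mn,mt,mu,my,mz,nt,nu,ny,nz,tu,ty,tz,uz,yz
∂2: piv[abi,abn,abt,abu,agm,agu,agz,aim,ait,amn,amt,amu,amy,amz,anu,anz,atu,auz,ayz,bgn,bgt,bgz,bmz,bnt,bnz,btz,gmy,nty,tyz] rk=29  ker:bit,bnu,buz,gmz,gnt,gnz,gtz,guz,gyz,imt,mnz,mtu,myz,ntz,nuz
∂3: piv[abit,amnz,amtu,amyz,bgnt,bgnz,bgtz,bntz,gmyz] rk=9  ker:gntz
b_3=(10−9)−0=1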